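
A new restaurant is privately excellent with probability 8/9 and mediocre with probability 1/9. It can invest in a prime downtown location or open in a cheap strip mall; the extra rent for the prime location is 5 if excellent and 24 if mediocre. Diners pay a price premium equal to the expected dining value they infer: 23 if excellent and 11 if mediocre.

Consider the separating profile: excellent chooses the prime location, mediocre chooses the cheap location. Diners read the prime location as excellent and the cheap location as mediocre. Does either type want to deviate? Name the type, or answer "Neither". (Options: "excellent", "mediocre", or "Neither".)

Neither

The prime location pays 23; the cheap location pays 11.
excellent: assigned the prime location, nets 23 − 5 = 18; deviating to the cheap location nets 11.
mediocre: assigned the cheap location, nets 11; deviating to the prime location nets 23 − 24 = -1.
Both types strictly prefer their assigned action; no profitable deviation.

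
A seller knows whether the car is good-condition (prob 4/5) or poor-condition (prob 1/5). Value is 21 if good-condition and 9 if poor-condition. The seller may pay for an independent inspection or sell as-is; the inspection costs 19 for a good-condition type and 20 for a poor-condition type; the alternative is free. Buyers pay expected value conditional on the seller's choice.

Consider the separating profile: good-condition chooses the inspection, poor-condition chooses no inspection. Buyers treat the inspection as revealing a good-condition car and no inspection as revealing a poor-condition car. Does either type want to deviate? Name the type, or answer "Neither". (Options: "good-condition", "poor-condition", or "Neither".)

good-condition

The inspection pays 21; no inspection pays 9.
good-condition: assigned the inspection, nets 21 − 19 = 2; deviating to no inspection nets 9.
poor-condition: assigned no inspection, nets 9; deviating to the inspection nets 21 − 20 = 1.
The good-condition type gains 7 by deviating.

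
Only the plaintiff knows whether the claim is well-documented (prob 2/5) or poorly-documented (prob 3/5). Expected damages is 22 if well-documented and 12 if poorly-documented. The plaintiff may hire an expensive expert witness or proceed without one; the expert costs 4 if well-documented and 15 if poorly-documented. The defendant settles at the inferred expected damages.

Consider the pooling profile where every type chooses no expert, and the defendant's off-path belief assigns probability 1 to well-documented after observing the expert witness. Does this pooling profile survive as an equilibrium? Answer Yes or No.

On path, the defendant holds the prior and pays 2/5·22 + 3/5·12 = 16. Off path (the expert witness), believing well-documented, it pays 22.
well-documented: no expert nets 16; the expert witness nets 22 − 4 = 18. well-documented would deviate.
poorly-documented: no expert nets 16; the expert witness nets 22 − 15 = 7. poorly-documented stays.
A type deviates, so pooling fails.

No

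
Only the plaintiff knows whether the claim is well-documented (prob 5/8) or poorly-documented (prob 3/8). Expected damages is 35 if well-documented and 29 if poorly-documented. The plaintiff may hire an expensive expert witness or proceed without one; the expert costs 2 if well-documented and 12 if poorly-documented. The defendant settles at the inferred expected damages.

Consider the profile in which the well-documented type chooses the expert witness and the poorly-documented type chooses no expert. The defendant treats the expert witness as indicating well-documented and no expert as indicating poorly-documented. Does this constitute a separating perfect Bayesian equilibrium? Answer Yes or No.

Yes

Under these beliefs, the expert witness earns settlement 35 and no expert earns settlement 29.
well-documented: the expert witness nets 35 − 2 = 33; no expert nets 29. well-documented prefers the expert witness.
poorly-documented: the expert witness nets 35 − 12 = 23; no expert nets 29. poorly-documented prefers no expert.
Neither type deviates, so the separating profile is an equilibrium.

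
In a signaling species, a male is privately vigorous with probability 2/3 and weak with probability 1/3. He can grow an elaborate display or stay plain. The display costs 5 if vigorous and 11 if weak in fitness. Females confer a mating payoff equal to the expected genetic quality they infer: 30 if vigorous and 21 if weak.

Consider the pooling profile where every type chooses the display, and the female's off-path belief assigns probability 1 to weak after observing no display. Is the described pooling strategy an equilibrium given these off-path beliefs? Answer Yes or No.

On path, the female holds the prior and pays 2/3·30 + 1/3·21 = 27. Off path (no display), believing weak, it pays 21.
vigorous: the display nets 27 − 5 = 22; no display nets 21. vigorous stays.
weak: the display nets 27 − 11 = 16; no display nets 21. weak would deviate.
A type deviates, so pooling fails.

No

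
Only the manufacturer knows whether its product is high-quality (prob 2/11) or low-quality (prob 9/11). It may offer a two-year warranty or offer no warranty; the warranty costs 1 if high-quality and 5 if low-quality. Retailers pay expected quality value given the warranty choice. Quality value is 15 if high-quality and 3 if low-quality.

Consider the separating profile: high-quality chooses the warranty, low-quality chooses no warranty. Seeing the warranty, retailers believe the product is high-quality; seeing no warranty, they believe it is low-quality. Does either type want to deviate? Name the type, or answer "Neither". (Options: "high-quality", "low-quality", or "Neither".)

The warranty pays 15; no warranty pays 3.
high-quality: assigned the warranty, nets 15 − 1 = 14; deviating to no warranty nets 3.
low-quality: assigned no warranty, nets 3; deviating to the warranty nets 15 − 5 = 10.
The low-quality type gains 7 by deviating.

low-quality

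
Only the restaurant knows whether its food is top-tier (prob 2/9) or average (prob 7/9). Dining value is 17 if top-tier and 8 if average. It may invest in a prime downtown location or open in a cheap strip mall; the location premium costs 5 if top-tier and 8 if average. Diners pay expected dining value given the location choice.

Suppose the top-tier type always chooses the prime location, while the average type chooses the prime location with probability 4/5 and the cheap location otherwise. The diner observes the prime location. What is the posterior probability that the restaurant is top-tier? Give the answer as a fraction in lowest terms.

5/19

P(the prime location) = (2/9)·1 + (7/9)·(4/5) = 38/45.
By Bayes' rule, P(top-tier | the prime location) = (2/9) / (38/45) = 5/19.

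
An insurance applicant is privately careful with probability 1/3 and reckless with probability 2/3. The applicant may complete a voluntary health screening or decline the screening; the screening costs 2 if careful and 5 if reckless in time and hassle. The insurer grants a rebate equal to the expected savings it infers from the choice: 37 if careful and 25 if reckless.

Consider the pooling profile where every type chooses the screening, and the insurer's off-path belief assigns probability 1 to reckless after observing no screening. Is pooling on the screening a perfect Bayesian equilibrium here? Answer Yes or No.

No

On path, the insurer holds the prior and pays 1/3·37 + 2/3·25 = 29. Off path (no screening), believing reckless, it pays 25.
careful: the screening nets 29 − 2 = 27; no screening nets 25. careful stays.
reckless: the screening nets 29 − 5 = 24; no screening nets 25. reckless would deviate.
A type deviates, so pooling fails.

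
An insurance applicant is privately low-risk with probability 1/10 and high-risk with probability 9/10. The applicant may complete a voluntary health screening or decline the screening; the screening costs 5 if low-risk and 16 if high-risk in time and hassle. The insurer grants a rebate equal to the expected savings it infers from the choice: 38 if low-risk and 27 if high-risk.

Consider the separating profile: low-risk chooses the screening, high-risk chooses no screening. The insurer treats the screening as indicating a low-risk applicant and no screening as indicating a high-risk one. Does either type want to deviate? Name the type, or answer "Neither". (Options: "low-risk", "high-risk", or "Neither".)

The screening pays 38; no screening pays 27.
low-risk: assigned the screening, nets 38 − 5 = 33; deviating to no screening nets 27.
high-risk: assigned no screening, nets 27; deviating to the screening nets 38 − 16 = 22.
Both types strictly prefer their assigned action; no profitable deviation.

Neither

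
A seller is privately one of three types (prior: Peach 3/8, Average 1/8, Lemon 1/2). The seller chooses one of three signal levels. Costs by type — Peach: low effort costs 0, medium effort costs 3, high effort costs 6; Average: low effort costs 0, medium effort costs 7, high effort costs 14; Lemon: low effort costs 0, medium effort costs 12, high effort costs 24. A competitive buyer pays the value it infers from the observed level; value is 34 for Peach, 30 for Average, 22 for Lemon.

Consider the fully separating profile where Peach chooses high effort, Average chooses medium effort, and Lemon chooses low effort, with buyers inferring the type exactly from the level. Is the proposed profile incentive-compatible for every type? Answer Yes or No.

Yes

Separating prices: high effort → 34, medium effort → 30, low effort → 22.
Peach (assigned high effort): low effort: 22 − 0 = 22; medium effort: 30 − 3 = 27; high effort: 34 − 6 = 28. Peach stays.
Average (assigned medium effort): low effort: 22 − 0 = 22; medium effort: 30 − 7 = 23; high effort: 34 − 14 = 20. Average stays.
Lemon (assigned low effort): low effort: 22 − 0 = 22; medium effort: 30 − 12 = 18; high effort: 34 − 24 = 10. Lemon stays.
Every type prefers its assigned level; separation holds.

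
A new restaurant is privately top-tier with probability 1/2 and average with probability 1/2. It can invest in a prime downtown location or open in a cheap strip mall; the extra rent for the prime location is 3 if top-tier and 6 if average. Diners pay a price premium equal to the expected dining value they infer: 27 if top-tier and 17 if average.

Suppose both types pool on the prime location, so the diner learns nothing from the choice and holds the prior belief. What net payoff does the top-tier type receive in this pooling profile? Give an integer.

19

Pooled price premium = 1/2·27 + 1/2·17 = 22.
top-tier pays cost 3 for the prime location, so net payoff = 22 − 3 = 19.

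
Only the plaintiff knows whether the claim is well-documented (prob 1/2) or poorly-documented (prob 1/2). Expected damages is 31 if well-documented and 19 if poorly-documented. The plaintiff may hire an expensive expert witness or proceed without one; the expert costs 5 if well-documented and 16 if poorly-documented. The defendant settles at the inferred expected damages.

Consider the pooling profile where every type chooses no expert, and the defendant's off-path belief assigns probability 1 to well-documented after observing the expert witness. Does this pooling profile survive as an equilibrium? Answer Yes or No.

On path, the defendant holds the prior and pays 1/2·31 + 1/2·19 = 25. Off path (the expert witness), believing well-documented, it pays 31.
well-documented: no expert nets 25; the expert witness nets 31 − 5 = 26. well-documented would deviate.
poorly-documented: no expert nets 25; the expert witness nets 31 − 16 = 15. poorly-documented stays.
A type deviates, so pooling fails.

No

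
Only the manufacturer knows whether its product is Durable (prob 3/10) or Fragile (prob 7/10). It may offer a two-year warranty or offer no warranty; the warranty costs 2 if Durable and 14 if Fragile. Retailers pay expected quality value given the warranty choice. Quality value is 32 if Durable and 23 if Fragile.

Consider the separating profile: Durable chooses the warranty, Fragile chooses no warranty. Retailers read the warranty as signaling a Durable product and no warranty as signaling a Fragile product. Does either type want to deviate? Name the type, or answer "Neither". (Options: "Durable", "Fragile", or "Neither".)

Neither

The warranty pays 32; no warranty pays 23.
Durable: assigned the warranty, nets 32 − 2 = 30; deviating to no warranty nets 23.
Fragile: assigned no warranty, nets 23; deviating to the warranty nets 32 − 14 = 18.
Both types strictly prefer their assigned action; no profitable deviation.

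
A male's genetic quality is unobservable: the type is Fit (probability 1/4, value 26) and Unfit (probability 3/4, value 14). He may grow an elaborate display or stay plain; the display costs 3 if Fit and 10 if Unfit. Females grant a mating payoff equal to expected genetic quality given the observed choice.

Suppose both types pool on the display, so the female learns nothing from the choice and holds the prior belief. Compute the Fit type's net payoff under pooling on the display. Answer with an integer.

14

Pooled mating payoff = 1/4·26 + 3/4·14 = 17.
Fit pays cost 3 for the display, so net payoff = 17 − 3 = 14.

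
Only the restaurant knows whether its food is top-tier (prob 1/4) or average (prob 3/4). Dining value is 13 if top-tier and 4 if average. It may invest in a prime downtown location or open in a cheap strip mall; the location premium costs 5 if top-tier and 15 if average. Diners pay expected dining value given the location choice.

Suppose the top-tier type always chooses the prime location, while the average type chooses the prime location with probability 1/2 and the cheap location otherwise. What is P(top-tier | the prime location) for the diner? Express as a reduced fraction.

P(the prime location) = (1/4)·1 + (3/4)·(1/2) = 5/8.
By Bayes' rule, P(top-tier | the prime location) = (1/4) / (5/8) = 2/5.

2/5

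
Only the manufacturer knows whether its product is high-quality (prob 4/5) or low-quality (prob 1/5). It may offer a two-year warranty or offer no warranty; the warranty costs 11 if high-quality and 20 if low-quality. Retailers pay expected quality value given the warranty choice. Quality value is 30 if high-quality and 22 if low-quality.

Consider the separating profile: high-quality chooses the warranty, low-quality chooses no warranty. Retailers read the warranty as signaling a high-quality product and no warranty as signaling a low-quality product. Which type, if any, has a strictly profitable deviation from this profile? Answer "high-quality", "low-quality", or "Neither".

The warranty pays 30; no warranty pays 22.
high-quality: assigned the warranty, nets 30 − 11 = 19; deviating to no warranty nets 22.
low-quality: assigned no warranty, nets 22; deviating to the warranty nets 30 − 20 = 10.
The high-quality type gains 3 by deviating.

high-quality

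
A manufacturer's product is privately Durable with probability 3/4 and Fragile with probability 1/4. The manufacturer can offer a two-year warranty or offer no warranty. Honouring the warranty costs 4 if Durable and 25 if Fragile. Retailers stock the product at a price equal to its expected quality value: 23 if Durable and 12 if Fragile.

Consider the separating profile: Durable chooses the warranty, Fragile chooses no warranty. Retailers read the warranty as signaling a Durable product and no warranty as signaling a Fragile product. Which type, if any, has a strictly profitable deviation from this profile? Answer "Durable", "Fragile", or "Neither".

Neither

The warranty pays 23; no warranty pays 12.
Durable: assigned the warranty, nets 23 − 4 = 19; deviating to no warranty nets 12.
Fragile: assigned no warranty, nets 12; deviating to the warranty nets 23 − 25 = -2.
Both types strictly prefer their assigned action; no profitable deviation.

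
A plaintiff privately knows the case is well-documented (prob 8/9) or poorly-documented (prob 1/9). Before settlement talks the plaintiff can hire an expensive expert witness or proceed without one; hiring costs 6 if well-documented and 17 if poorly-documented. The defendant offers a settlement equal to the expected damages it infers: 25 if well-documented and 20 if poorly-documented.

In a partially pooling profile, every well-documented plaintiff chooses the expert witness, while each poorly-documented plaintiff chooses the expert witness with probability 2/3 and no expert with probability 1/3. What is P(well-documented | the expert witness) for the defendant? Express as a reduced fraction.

12/13

P(the expert witness) = (8/9)·1 + (1/9)·(2/3) = 26/27.
By Bayes' rule, P(well-documented | the expert witness) = (8/9) / (26/27) = 12/13.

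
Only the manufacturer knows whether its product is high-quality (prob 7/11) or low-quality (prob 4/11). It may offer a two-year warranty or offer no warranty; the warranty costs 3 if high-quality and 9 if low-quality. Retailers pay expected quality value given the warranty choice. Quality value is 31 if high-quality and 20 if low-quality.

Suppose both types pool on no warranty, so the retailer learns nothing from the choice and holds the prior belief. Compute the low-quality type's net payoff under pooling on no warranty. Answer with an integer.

27

Pooled price = 7/11·31 + 4/11·20 = 27.
low-quality pays no cost for no warranty, so net payoff = 27.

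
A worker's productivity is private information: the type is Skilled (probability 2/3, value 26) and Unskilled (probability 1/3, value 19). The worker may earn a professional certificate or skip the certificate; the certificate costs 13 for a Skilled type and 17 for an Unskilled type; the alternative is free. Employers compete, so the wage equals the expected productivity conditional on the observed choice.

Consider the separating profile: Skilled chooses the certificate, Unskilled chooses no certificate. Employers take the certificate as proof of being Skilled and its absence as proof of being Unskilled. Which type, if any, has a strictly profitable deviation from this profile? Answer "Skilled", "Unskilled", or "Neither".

Skilled

The certificate pays 26; no certificate pays 19.
Skilled: assigned the certificate, nets 26 − 13 = 13; deviating to no certificate nets 19.
Unskilled: assigned no certificate, nets 19; deviating to the certificate nets 26 − 17 = 9.
The Skilled type gains 6 by deviating.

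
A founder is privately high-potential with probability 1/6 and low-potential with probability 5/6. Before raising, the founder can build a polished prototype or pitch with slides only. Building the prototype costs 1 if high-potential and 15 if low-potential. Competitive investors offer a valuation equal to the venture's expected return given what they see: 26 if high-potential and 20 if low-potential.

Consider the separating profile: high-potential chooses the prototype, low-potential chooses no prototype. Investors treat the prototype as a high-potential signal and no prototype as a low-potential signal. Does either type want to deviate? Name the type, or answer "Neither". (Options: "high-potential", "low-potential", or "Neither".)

The prototype pays 26; no prototype pays 20.
high-potential: assigned the prototype, nets 26 − 1 = 25; deviating to no prototype nets 20.
low-potential: assigned no prototype, nets 20; deviating to the prototype nets 26 − 15 = 11.
Both types strictly prefer their assigned action; no profitable deviation.

Neither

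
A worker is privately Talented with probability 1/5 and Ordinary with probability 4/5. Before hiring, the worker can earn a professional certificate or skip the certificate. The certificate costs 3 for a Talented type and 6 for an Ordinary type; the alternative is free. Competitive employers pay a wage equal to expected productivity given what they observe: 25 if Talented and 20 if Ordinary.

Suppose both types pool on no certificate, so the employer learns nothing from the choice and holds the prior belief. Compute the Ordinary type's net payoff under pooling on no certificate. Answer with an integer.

21

Pooled wage = 1/5·25 + 4/5·20 = 21.
Ordinary pays no cost for no certificate, so net payoff = 21.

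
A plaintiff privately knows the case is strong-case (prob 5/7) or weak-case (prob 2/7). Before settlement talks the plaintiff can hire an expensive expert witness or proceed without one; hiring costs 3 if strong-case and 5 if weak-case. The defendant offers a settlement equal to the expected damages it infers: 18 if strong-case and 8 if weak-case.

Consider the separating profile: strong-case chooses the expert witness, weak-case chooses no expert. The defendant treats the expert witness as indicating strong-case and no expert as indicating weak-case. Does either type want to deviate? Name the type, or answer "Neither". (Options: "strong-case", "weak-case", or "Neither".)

weak-case

The expert witness pays 18; no expert pays 8.
strong-case: assigned the expert witness, nets 18 − 3 = 15; deviating to no expert nets 8.
weak-case: assigned no expert, nets 8; deviating to the expert witness nets 18 − 5 = 13.
The weak-case type gains 5 by deviating.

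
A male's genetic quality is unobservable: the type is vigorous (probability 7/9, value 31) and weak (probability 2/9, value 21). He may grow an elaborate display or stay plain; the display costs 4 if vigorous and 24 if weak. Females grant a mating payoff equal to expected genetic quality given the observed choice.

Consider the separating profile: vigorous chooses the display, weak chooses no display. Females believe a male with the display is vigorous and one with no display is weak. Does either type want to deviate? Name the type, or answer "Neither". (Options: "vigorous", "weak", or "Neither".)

Neither

The display pays 31; no display pays 21.
vigorous: assigned the display, nets 31 − 4 = 27; deviating to no display nets 21.
weak: assigned no display, nets 21; deviating to the display nets 31 − 24 = 7.
Both types strictly prefer their assigned action; no profitable deviation.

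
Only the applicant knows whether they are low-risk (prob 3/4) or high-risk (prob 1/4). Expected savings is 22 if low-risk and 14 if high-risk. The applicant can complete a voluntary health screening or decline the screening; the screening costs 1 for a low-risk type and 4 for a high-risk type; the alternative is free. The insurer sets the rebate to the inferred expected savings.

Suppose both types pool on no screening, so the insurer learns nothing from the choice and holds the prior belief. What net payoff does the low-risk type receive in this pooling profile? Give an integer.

20

Pooled rebate = 3/4·22 + 1/4·14 = 20.
low-risk pays no cost for no screening, so net payoff = 20.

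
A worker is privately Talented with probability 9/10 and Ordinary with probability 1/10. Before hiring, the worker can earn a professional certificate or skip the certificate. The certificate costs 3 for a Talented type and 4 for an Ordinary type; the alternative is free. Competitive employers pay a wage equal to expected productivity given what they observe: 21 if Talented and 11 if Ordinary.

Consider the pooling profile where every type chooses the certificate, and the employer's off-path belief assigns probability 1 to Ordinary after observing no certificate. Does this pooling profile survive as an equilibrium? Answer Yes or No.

On path, the employer holds the prior and pays 9/10·21 + 1/10·11 = 20. Off path (no certificate), believing Ordinary, it pays 11.
Talented: the certificate nets 20 − 3 = 17; no certificate nets 11. Talented stays.
Ordinary: the certificate nets 20 − 4 = 16; no certificate nets 11. Ordinary stays.
No type deviates, so pooling is sustained.

Yes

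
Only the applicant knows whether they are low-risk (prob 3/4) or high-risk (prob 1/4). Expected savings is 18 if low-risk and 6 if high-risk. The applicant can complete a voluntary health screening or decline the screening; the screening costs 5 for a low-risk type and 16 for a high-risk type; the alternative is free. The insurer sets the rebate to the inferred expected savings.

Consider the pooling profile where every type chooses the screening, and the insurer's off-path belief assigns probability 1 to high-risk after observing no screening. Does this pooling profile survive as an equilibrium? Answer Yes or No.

No

On path, the insurer holds the prior and pays 3/4·18 + 1/4·6 = 15. Off path (no screening), believing high-risk, it pays 6.
low-risk: the screening nets 15 − 5 = 10; no screening nets 6. low-risk stays.
high-risk: the screening nets 15 − 16 = -1; no screening nets 6. high-risk would deviate.
A type deviates, so pooling fails.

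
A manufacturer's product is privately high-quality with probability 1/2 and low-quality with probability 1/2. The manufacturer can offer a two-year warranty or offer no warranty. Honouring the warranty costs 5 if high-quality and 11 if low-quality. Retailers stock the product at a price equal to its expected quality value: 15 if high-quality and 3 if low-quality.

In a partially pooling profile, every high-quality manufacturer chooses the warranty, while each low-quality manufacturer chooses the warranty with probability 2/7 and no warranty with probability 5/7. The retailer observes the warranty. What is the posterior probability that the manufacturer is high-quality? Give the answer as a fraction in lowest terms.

7/9

P(the warranty) = (1/2)·1 + (1/2)·(2/7) = 9/14.
By Bayes' rule, P(high-quality | the warranty) = (1/2) / (9/14) = 7/9.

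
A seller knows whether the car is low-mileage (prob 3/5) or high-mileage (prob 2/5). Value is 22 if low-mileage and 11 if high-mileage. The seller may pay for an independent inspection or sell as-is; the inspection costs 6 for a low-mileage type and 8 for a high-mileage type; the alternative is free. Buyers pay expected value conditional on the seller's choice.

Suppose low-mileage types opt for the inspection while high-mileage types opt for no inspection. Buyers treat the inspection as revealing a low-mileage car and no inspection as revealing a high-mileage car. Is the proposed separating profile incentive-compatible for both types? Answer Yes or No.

Under these beliefs, the inspection earns price 22 and no inspection earns price 11.
low-mileage: the inspection nets 22 − 6 = 16; no inspection nets 11. low-mileage prefers the inspection.
high-mileage: the inspection nets 22 − 8 = 14; no inspection nets 11. high-mileage would deviate to the inspection.
high-mileage has a profitable deviation, so the profile is not an equilibrium.

No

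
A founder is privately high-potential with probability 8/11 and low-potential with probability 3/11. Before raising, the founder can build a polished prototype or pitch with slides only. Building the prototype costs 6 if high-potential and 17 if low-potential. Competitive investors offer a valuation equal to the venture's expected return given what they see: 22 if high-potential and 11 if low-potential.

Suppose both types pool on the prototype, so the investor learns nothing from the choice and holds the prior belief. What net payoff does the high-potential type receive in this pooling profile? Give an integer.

Pooled valuation = 8/11·22 + 3/11·11 = 19.
high-potential pays cost 6 for the prototype, so net payoff = 19 − 6 = 13.

13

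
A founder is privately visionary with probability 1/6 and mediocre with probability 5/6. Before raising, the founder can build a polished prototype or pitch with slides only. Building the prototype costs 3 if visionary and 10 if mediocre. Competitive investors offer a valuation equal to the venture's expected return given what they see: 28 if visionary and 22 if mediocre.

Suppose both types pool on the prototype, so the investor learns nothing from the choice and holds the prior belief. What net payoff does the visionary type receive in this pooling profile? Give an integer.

Pooled valuation = 1/6·28 + 5/6·22 = 23.
visionary pays cost 3 for the prototype, so net payoff = 23 − 3 = 20.

20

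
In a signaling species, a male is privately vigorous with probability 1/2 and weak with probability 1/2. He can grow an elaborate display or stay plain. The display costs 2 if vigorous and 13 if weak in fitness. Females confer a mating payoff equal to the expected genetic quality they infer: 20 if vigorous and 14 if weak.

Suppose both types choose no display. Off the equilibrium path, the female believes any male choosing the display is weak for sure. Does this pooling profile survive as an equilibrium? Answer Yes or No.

On path, the female holds the prior and pays 1/2·20 + 1/2·14 = 17. Off path (the display), believing weak, it pays 14.
vigorous: no display nets 17; the display nets 14 − 2 = 12. vigorous stays.
weak: no display nets 17; the display nets 14 − 13 = 1. weak stays.
No type deviates, so pooling is sustained.

Yes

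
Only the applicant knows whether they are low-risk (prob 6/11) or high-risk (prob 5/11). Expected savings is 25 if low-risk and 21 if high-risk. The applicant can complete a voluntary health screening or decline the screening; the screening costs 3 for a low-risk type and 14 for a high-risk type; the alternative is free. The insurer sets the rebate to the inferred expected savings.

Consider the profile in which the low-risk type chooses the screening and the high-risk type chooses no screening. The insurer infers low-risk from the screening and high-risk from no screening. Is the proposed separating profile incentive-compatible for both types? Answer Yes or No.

Under these beliefs, the screening earns rebate 25 and no screening earns rebate 21.
low-risk: the screening nets 25 − 3 = 22; no screening nets 21. low-risk prefers the screening.
high-risk: the screening nets 25 − 14 = 11; no screening nets 21. high-risk prefers no screening.
Neither type deviates, so the separating profile is an equilibrium.

Yes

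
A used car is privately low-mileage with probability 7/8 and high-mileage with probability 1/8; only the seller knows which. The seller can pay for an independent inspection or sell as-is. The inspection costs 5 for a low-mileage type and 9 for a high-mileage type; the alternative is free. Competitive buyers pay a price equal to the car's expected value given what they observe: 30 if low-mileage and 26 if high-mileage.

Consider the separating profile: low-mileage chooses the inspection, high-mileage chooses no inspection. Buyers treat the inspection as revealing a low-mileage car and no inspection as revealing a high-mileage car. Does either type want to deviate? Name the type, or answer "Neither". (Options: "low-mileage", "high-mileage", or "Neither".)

The inspection pays 30; no inspection pays 26.
low-mileage: assigned the inspection, nets 30 − 5 = 25; deviating to no inspection nets 26.
high-mileage: assigned no inspection, nets 26; deviating to the inspection nets 30 − 9 = 21.
The low-mileage type gains 1 by deviating.

low-mileage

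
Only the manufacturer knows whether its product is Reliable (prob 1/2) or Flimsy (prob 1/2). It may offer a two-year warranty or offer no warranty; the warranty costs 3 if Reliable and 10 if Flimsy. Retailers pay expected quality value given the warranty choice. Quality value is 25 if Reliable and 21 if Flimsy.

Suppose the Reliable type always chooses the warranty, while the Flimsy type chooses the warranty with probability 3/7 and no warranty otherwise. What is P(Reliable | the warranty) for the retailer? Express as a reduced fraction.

P(the warranty) = (1/2)·1 + (1/2)·(3/7) = 5/7.
By Bayes' rule, P(Reliable | the warranty) = (1/2) / (5/7) = 7/10.

7/10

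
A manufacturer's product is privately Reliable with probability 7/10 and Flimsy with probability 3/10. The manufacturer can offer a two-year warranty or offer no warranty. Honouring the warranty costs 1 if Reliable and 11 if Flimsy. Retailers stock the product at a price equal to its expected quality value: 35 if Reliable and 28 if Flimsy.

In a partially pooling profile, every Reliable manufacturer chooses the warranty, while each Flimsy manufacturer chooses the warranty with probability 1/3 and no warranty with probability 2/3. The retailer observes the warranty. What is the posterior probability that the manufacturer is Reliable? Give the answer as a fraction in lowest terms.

7/8

P(the warranty) = (7/10)·1 + (3/10)·(1/3) = 4/5.
By Bayes' rule, P(Reliable | the warranty) = (7/10) / (4/5) = 7/8.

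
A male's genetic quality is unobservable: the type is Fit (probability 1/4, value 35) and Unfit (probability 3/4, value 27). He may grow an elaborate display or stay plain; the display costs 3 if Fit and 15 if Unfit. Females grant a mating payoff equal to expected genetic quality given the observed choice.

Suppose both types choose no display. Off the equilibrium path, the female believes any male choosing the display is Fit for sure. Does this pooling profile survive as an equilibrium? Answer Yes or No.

No

On path, the female holds the prior and pays 1/4·35 + 3/4·27 = 29. Off path (the display), believing Fit, it pays 35.
Fit: no display nets 29; the display nets 35 − 3 = 32. Fit would deviate.
Unfit: no display nets 29; the display nets 35 − 15 = 20. Unfit stays.
A type deviates, so pooling fails.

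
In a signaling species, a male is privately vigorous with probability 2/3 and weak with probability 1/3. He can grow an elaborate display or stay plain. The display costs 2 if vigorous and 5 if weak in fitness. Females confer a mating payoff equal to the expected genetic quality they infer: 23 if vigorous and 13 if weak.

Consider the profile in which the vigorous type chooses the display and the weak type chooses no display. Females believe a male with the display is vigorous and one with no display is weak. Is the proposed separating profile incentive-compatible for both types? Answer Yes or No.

No

Under these beliefs, the display earns mating payoff 23 and no display earns mating payoff 13.
vigorous: the display nets 23 − 2 = 21; no display nets 13. vigorous prefers the display.
weak: the display nets 23 − 5 = 18; no display nets 13. weak would deviate to the display.
weak has a profitable deviation, so the profile is not an equilibrium.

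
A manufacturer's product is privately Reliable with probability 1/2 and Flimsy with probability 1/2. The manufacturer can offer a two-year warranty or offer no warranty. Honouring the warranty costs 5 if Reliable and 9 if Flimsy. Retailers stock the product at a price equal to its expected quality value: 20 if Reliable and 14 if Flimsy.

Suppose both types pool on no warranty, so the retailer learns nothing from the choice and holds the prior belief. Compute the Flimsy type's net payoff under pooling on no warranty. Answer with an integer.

17

Pooled price = 1/2·20 + 1/2·14 = 17.
Flimsy pays no cost for no warranty, so net payoff = 17.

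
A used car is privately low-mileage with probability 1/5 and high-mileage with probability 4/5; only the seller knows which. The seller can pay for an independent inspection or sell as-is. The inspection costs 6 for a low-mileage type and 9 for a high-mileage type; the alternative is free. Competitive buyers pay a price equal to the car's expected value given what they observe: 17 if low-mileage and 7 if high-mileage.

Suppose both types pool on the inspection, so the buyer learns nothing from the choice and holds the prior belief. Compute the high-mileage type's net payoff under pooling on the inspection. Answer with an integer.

Pooled price = 1/5·17 + 4/5·7 = 9.
high-mileage pays cost 9 for the inspection, so net payoff = 9 − 9 = 0.

0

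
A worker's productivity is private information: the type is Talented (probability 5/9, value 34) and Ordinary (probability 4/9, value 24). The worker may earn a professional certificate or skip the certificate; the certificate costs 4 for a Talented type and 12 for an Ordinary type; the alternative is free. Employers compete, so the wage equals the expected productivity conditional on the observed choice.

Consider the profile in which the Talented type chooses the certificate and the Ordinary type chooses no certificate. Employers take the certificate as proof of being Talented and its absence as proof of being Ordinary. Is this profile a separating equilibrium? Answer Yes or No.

Under these beliefs, the certificate earns wage 34 and no certificate earns wage 24.
Talented: the certificate nets 34 − 4 = 30; no certificate nets 24. Talented prefers the certificate.
Ordinary: the certificate nets 34 − 12 = 22; no certificate nets 24. Ordinary prefers no certificate.
Neither type deviates, so the separating profile is an equilibrium.

Yes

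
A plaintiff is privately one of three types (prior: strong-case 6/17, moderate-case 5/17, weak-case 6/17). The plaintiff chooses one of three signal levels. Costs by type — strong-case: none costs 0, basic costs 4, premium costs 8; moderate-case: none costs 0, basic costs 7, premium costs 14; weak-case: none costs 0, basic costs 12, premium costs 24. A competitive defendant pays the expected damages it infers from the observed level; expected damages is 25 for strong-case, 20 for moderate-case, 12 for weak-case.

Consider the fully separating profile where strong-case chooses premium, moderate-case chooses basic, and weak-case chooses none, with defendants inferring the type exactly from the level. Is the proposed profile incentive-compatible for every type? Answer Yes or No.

Separating settlements: premium → 25, basic → 20, none → 12.
strong-case (assigned premium): none: 12 − 0 = 12; basic: 20 − 4 = 16; premium: 25 − 8 = 17. strong-case stays.
moderate-case (assigned basic): none: 12 − 0 = 12; basic: 20 − 7 = 13; premium: 25 − 14 = 11. moderate-case stays.
weak-case (assigned none): none: 12 − 0 = 12; basic: 20 − 12 = 8; premium: 25 − 24 = 1. weak-case stays.
Every type prefers its assigned level; separation holds.

Yes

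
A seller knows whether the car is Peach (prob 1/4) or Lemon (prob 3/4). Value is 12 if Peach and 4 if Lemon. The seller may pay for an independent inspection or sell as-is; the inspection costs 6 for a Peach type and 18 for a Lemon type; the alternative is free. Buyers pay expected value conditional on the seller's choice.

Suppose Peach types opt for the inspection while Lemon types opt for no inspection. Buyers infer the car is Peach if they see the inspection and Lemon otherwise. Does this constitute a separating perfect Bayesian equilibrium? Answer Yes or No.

Yes

Under these beliefs, the inspection earns price 12 and no inspection earns price 4.
Peach: the inspection nets 12 − 6 = 6; no inspection nets 4. Peach prefers the inspection.
Lemon: the inspection nets 12 − 18 = -6; no inspection nets 4. Lemon prefers no inspection.
Neither type deviates, so the separating profile is an equilibrium.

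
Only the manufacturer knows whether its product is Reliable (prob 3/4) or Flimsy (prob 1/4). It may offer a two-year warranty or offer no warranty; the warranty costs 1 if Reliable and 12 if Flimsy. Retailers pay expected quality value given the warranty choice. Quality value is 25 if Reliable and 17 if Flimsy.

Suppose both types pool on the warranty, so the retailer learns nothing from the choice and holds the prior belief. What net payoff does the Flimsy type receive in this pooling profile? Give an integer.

11

Pooled price = 3/4·25 + 1/4·17 = 23.
Flimsy pays cost 12 for the warranty, so net payoff = 23 − 12 = 11.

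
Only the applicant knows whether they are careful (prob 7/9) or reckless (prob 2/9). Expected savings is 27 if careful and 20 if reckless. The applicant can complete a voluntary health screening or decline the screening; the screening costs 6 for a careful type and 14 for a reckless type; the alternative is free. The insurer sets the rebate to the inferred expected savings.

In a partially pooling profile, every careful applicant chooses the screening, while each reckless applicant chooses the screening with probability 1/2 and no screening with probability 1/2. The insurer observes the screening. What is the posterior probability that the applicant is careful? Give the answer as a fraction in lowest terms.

7/8

P(the screening) = (7/9)·1 + (2/9)·(1/2) = 8/9.
By Bayes' rule, P(careful | the screening) = (7/9) / (8/9) = 7/8.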